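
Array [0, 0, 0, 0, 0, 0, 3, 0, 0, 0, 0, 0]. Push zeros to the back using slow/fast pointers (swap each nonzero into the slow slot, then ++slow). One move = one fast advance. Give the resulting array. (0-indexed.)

[3, 0, 0, 0, 0, 0, 0, 0, 0, 0, 0, 0]

slow=0 fast=0: a[fast]=0, fast++
slow=0 fast=1: a[fast]=0, fast++
slow=0 fast=2: a[fast]=0, fast++
slow=0 fast=3: a[fast]=0, fast++
slow=0 fast=4: a[fast]=0, fast++
slow=0 fast=5: a[fast]=0, fast++
slow=0 fast=6: a[fast]=3≠0 swap→a[0]=3, slow++,fast++
slow=1 fast=7: a[fast]=0, fast++
slow=1 fast=8: a[fast]=0, fast++
slow=1 fast=9: a[fast]=0, fast++
slow=1 fast=10: a[fast]=0, fast++
slow=1 fast=11: a[fast]=0, fast++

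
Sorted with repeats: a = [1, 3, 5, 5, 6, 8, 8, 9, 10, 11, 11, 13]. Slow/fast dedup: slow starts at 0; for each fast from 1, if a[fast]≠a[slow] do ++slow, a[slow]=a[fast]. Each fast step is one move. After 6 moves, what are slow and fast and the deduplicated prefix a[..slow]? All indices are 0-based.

slow=0 fast=1: a[fast]=3≠a[slow]=1 write a[1]=3, slow++,fast++
slow=1 fast=2: a[fast]=5≠a[slow]=3 write a[2]=5, slow++,fast++
slow=2 fast=3: a[fast]=5=a[slow] dup, fast++
slow=2 fast=4: a[fast]=6≠a[slow]=5 write a[3]=6, slow++,fast++
slow=3 fast=5: a[fast]=8≠a[slow]=6 write a[4]=8, slow++,fast++
slow=4 fast=6: a[fast]=8=a[slow] dup, fast++

slow=4, fast=7, prefix=[1, 3, 5, 6, 8]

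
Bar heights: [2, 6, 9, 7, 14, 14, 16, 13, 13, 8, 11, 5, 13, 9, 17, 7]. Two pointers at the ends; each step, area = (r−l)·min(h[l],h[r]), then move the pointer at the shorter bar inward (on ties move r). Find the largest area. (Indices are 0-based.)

max area = 140

l=0 r=15: min(2,7)*15=30 best=30 *, l++
l=1 r=15: min(6,7)*14=84 best=84 *, l++
l=2 r=15: min(9,7)*13=91 best=91 *, r--
l=2 r=14: min(9,17)*12=108 best=108 *, l++
l=3 r=14: min(7,17)*11=77 best=108, l++
l=4 r=14: min(14,17)*10=140 best=140 *, l++
l=5 r=14: min(14,17)*9=126 best=140, l++
l=6 r=14: min(16,17)*8=128 best=140, l++
l=7 r=14: min(13,17)*7=91 best=140, l++
l=8 r=14: min(13,17)*6=78 best=140, l++
l=9 r=14: min(8,17)*5=40 best=140, l++
l=10 r=14: min(11,17)*4=44 best=140, l++
l=11 r=14: min(5,17)*3=15 best=140, l++
l=12 r=14: min(13,17)*2=26 best=140, l++
l=13 r=14: min(9,17)*1=9 best=140, l++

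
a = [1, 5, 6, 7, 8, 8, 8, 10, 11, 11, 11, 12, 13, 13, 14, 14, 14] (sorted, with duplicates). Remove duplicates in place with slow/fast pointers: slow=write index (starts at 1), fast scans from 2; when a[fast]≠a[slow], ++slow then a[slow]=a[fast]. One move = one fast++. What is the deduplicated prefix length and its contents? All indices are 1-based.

length 10; prefix = [1, 5, 6, 7, 8, 10, 11, 12, 13, 14]

slow=1 fast=2: a[fast]=5≠a[slow]=1 write a[2]=5, slow++,fast++
slow=2 fast=3: a[fast]=6≠a[slow]=5 write a[3]=6, slow++,fast++
slow=3 fast=4: a[fast]=7≠a[slow]=6 write a[4]=7, slow++,fast++
slow=4 fast=5: a[fast]=8≠a[slow]=7 write a[5]=8, slow++,fast++
slow=5 fast=6: a[fast]=8=a[slow] dup, fast++
slow=5 fast=7: a[fast]=8=a[slow] dup, fast++
slow=5 fast=8: a[fast]=10≠a[slow]=8 write a[6]=10, slow++,fast++
slow=6 fast=9: a[fast]=11≠a[slow]=10 write a[7]=11, slow++,fast++
slow=7 fast=10: a[fast]=11=a[slow] dup, fast++
slow=7 fast=11: a[fast]=11=a[slow] dup, fast++
slow=7 fast=12: a[fast]=12≠a[slow]=11 write a[8]=12, slow++,fast++
slow=8 fast=13: a[fast]=13≠a[slow]=12 write a[9]=13, slow++,fast++
slow=9 fast=14: a[fast]=13=a[slow] dup, fast++
slow=9 fast=15: a[fast]=14≠a[slow]=13 write a[10]=14, slow++,fast++
slow=10 fast=16: a[fast]=14=a[slow] dup, fast++
slow=10 fast=17: a[fast]=14=a[slow] dup, fast++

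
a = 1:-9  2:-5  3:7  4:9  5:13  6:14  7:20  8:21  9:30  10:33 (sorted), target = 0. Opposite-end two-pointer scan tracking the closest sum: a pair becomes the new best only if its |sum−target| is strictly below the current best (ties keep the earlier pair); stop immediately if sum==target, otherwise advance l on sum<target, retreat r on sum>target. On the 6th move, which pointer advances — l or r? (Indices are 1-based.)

r

l=1 r=10: -9+33=24 d=24 *, r--
l=1 r=9: -9+30=21 d=21 *, r--
l=1 r=8: -9+21=12 d=12 *, r--
l=1 r=7: -9+20=11 d=11 *, r--
l=1 r=6: -9+14=5 d=5 *, r--
l=1 r=5: -9+13=4 d=4 *, r--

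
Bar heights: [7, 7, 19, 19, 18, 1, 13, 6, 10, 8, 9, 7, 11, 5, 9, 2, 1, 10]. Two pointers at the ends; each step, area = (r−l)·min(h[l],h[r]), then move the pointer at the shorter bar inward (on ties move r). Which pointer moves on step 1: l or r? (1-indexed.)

l

[1,18] min(7,10)*17=119 best=119 * → l++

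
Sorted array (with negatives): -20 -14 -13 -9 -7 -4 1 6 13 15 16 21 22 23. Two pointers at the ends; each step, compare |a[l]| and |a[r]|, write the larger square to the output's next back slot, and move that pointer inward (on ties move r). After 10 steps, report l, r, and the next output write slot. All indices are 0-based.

l=0 r=13: |-20|<=|23| out[13]=529, r--
l=0 r=12: |-20|<=|22| out[12]=484, r--
l=0 r=11: |-20|<=|21| out[11]=441, r--
l=0 r=10: |-20|>|16| out[10]=400, l++
l=1 r=10: |-14|<=|16| out[9]=256, r--
l=1 r=9: |-14|<=|15| out[8]=225, r--
l=1 r=8: |-14|>|13| out[7]=196, l++
l=2 r=8: |-13|<=|13| out[6]=169, r--
l=2 r=7: |-13|>|6| out[5]=169, l++
l=3 r=7: |-9|>|6| out[4]=81, l++

l=4, r=7, next write slot=3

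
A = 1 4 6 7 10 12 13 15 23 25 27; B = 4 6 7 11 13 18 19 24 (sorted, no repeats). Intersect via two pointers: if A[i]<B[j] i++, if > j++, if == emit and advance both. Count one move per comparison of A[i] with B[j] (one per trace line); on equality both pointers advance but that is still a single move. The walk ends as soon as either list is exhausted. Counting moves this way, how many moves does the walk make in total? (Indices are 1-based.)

[i=1,j=1] 1<4 → i++
[i=2,j=1] 4==4 emit → i++,j++
[i=3,j=2] 6==6 emit → i++,j++
[i=4,j=3] 7==7 emit → i++,j++
[i=5,j=4] 10<11 → i++
[i=6,j=4] 12>11 → j++
[i=6,j=5] 12<13 → i++
[i=7,j=5] 13==13 emit → i++,j++
[i=8,j=6] 15<18 → i++
[i=9,j=6] 23>18 → j++
[i=9,j=7] 23>19 → j++
[i=9,j=8] 23<24 → i++
[i=10,j=8] 25>24 → j++

13 moves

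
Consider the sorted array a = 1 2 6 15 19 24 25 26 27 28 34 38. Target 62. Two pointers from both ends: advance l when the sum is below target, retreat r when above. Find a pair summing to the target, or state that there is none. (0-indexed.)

l=0 r=11: 1+38=39 <62, l++
l=1 r=11: 2+38=40 <62, l++
l=2 r=11: 6+38=44 <62, l++
l=3 r=11: 15+38=53 <62, l++
l=4 r=11: 19+38=57 <62, l++
l=5 r=11: 24+38=62, found

(24, 38)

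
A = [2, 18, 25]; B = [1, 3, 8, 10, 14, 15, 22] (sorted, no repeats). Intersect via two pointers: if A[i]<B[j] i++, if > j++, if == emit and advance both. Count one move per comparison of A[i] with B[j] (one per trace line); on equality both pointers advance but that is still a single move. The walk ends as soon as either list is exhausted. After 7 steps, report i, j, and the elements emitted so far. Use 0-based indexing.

i=1, j=6, emitted=[]

i=0 j=0: 2>1, j++
i=0 j=1: 2<3, i++
i=1 j=1: 18>3, j++
i=1 j=2: 18>8, j++
i=1 j=3: 18>10, j++
i=1 j=4: 18>14, j++
i=1 j=5: 18>15, j++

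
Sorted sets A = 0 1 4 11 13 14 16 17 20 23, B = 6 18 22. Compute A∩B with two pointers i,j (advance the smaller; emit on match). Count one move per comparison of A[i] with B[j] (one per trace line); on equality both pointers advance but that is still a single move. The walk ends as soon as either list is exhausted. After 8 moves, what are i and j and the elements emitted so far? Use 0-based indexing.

[i=0,j=0] 0<6 → i++
[i=1,j=0] 1<6 → i++
[i=2,j=0] 4<6 → i++
[i=3,j=0] 11>6 → j++
[i=3,j=1] 11<18 → i++
[i=4,j=1] 13<18 → i++
[i=5,j=1] 14<18 → i++
[i=6,j=1] 16<18 → i++

i=7, j=1, emitted=[]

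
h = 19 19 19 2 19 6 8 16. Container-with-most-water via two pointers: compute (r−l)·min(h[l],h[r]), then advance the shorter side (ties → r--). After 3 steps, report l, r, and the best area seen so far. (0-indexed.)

l=0, r=4, best area=112

[0,7] min(19,16)*7=112 best=112 * → r--
[0,6] min(19,8)*6=48 best=112 → r--
[0,5] min(19,6)*5=30 best=112 → r--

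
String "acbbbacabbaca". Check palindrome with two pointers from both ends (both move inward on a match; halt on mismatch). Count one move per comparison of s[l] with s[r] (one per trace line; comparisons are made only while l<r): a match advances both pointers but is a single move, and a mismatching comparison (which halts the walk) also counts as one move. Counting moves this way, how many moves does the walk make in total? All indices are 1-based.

[1,13] 'a'=='a' → l++,r--
[2,12] 'c'=='c' → l++,r--
[3,11] 'b'!='a' → stop

3 moves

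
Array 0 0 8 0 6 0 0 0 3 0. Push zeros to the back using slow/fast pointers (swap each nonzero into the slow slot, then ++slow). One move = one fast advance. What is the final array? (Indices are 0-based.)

[8, 6, 3, 0, 0, 0, 0, 0, 0, 0]

slow=0 fast=0: a[fast]=0, fast++
slow=0 fast=1: a[fast]=0, fast++
slow=0 fast=2: a[fast]=8≠0 swap→a[0]=8, slow++,fast++
slow=1 fast=3: a[fast]=0, fast++
slow=1 fast=4: a[fast]=6≠0 swap→a[1]=6, slow++,fast++
slow=2 fast=5: a[fast]=0, fast++
slow=2 fast=6: a[fast]=0, fast++
slow=2 fast=7: a[fast]=0, fast++
slow=2 fast=8: a[fast]=3≠0 swap→a[2]=3, slow++,fast++
slow=3 fast=9: a[fast]=0, fast++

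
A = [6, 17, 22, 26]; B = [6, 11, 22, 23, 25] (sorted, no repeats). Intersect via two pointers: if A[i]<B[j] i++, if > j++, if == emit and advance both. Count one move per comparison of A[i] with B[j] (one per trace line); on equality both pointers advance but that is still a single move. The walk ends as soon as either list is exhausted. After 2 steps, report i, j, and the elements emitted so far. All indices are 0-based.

i=0 j=0: 6==6 emit, i++,j++
i=1 j=1: 17>11, j++

i=1, j=2, emitted=[6]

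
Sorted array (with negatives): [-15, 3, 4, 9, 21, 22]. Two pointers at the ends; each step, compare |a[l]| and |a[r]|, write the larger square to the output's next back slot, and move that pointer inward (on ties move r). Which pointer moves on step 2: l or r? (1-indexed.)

r

[1,6] |-15|<=|22| out[6]=484 → r--
[1,5] |-15|<=|21| out[5]=441 → r--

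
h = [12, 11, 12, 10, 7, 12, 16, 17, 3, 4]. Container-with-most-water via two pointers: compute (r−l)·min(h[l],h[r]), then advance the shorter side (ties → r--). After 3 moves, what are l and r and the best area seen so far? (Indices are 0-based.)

l=1, r=7, best area=84

l=0 r=9: min(12,4)*9=36 best=36 *, r--
l=0 r=8: min(12,3)*8=24 best=36, r--
l=0 r=7: min(12,17)*7=84 best=84 *, l++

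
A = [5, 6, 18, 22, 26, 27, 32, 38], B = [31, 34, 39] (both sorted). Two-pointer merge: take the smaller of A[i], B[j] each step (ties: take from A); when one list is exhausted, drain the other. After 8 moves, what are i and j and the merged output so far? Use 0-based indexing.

i=0 j=0: A[i]=5<=B[j]=31 take 5, i++
i=1 j=0: A[i]=6<=B[j]=31 take 6, i++
i=2 j=0: A[i]=18<=B[j]=31 take 18, i++
i=3 j=0: A[i]=22<=B[j]=31 take 22, i++
i=4 j=0: A[i]=26<=B[j]=31 take 26, i++
i=5 j=0: A[i]=27<=B[j]=31 take 27, i++
i=6 j=0: A[i]=32>B[j]=31 take 31, j++
i=6 j=1: A[i]=32<=B[j]=34 take 32, i++

i=7, j=1, merged so far=[5, 6, 18, 22, 26, 27, 31, 32]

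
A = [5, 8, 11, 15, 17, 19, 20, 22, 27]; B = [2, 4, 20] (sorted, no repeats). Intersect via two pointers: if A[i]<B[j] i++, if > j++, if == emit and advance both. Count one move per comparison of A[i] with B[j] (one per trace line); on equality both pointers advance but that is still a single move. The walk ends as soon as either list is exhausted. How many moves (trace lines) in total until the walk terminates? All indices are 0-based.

[i=0,j=0] 5>2 → j++
[i=0,j=1] 5>4 → j++
[i=0,j=2] 5<20 → i++
[i=1,j=2] 8<20 → i++
[i=2,j=2] 11<20 → i++
[i=3,j=2] 15<20 → i++
[i=4,j=2] 17<20 → i++
[i=5,j=2] 19<20 → i++
[i=6,j=2] 20==20 emit → i++,j++

9 moves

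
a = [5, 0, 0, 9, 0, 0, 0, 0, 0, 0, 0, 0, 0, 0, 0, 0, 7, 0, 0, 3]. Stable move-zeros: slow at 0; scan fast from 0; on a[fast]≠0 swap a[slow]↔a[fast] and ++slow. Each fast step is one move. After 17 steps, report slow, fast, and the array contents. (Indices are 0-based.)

slow=0 fast=0: a[fast]=5≠0 swap→a[0]=5, slow++,fast++
slow=1 fast=1: a[fast]=0, fast++
slow=1 fast=2: a[fast]=0, fast++
slow=1 fast=3: a[fast]=9≠0 swap→a[1]=9, slow++,fast++
slow=2 fast=4: a[fast]=0, fast++
slow=2 fast=5: a[fast]=0, fast++
slow=2 fast=6: a[fast]=0, fast++
slow=2 fast=7: a[fast]=0, fast++
slow=2 fast=8: a[fast]=0, fast++
slow=2 fast=9: a[fast]=0, fast++
slow=2 fast=10: a[fast]=0, fast++
slow=2 fast=11: a[fast]=0, fast++
slow=2 fast=12: a[fast]=0, fast++
slow=2 fast=13: a[fast]=0, fast++
slow=2 fast=14: a[fast]=0, fast++
slow=2 fast=15: a[fast]=0, fast++
slow=2 fast=16: a[fast]=7≠0 swap→a[2]=7, slow++,fast++

slow=3, fast=17, a=[5, 9, 7, 0, 0, 0, 0, 0, 0, 0, 0, 0, 0, 0, 0, 0, 0, 0, 0, 3]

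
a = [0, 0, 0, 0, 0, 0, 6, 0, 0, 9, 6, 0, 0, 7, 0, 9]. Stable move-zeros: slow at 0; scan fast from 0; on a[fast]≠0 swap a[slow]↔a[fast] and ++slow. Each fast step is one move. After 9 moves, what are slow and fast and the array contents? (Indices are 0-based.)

slow=1, fast=9, a=[6, 0, 0, 0, 0, 0, 0, 0, 0, 9, 6, 0, 0, 7, 0, 9]

slow=0 fast=0: a[fast]=0, fast++
slow=0 fast=1: a[fast]=0, fast++
slow=0 fast=2: a[fast]=0, fast++
slow=0 fast=3: a[fast]=0, fast++
slow=0 fast=4: a[fast]=0, fast++
slow=0 fast=5: a[fast]=0, fast++
slow=0 fast=6: a[fast]=6≠0 swap→a[0]=6, slow++,fast++
slow=1 fast=7: a[fast]=0, fast++
slow=1 fast=8: a[fast]=0, fast++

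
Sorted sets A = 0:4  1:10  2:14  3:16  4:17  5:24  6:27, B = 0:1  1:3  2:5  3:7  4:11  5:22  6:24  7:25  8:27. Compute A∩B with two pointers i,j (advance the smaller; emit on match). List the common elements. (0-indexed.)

intersection = [24, 27]

i=0 j=0: 4>1, j++
i=0 j=1: 4>3, j++
i=0 j=2: 4<5, i++
i=1 j=2: 10>5, j++
i=1 j=3: 10>7, j++
i=1 j=4: 10<11, i++
i=2 j=4: 14>11, j++
i=2 j=5: 14<22, i++
i=3 j=5: 16<22, i++
i=4 j=5: 17<22, i++
i=5 j=5: 24>22, j++
i=5 j=6: 24==24 emit, i++,j++
i=6 j=7: 27>25, j++
i=6 j=8: 27==27 emit, i++,j++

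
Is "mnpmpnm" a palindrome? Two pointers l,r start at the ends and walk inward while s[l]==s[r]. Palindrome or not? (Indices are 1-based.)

l=1 r=7: 'm'=='m', l++,r--
l=2 r=6: 'n'=='n', l++,r--
l=3 r=5: 'p'=='p', l++,r--

palindrome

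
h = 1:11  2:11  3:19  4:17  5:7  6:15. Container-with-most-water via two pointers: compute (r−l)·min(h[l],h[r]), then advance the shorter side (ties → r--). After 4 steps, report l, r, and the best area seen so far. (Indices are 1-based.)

[1,6] min(11,15)*5=55 best=55 * → l++
[2,6] min(11,15)*4=44 best=55 → l++
[3,6] min(19,15)*3=45 best=55 → r--
[3,5] min(19,7)*2=14 best=55 → r--

l=3, r=4, best area=55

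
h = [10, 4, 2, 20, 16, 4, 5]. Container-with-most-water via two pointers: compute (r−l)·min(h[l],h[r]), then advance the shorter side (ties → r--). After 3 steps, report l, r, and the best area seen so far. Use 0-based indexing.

[0,6] min(10,5)*6=30 best=30 * → r--
[0,5] min(10,4)*5=20 best=30 → r--
[0,4] min(10,16)*4=40 best=40 * → l++

l=1, r=4, best area=40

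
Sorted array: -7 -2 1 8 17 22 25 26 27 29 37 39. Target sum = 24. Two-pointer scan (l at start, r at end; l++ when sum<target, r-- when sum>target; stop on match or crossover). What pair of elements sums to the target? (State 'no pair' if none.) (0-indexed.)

[0,11] -7+39=32 >24 → r--
[0,10] -7+37=30 >24 → r--
[0,9] -7+29=22 <24 → l++
[1,9] -2+29=27 >24 → r--
[1,8] -2+27=25 >24 → r--
[1,7] -2+26=24 → found

(-2, 26)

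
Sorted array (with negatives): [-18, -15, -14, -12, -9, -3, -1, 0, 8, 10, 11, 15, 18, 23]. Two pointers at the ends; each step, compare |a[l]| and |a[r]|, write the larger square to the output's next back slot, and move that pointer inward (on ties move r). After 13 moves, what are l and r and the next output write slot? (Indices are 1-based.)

[1,14] |-18|<=|23| out[14]=529 → r--
[1,13] |-18|<=|18| out[13]=324 → r--
[1,12] |-18|>|15| out[12]=324 → l++
[2,12] |-15|<=|15| out[11]=225 → r--
[2,11] |-15|>|11| out[10]=225 → l++
[3,11] |-14|>|11| out[9]=196 → l++
[4,11] |-12|>|11| out[8]=144 → l++
[5,11] |-9|<=|11| out[7]=121 → r--
[5,10] |-9|<=|10| out[6]=100 → r--
[5,9] |-9|>|8| out[5]=81 → l++
[6,9] |-3|<=|8| out[4]=64 → r--
[6,8] |-3|>|0| out[3]=9 → l++
[7,8] |-1|>|0| out[2]=1 → l++

l=8, r=8, next write slot=1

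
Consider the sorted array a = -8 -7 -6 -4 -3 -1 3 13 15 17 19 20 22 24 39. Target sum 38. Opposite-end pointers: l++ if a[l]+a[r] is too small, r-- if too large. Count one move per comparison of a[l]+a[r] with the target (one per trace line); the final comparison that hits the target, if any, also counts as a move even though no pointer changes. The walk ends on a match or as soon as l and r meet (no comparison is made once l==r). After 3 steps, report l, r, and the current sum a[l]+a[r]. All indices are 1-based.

l=4, r=15, sum=35

l=1 r=15: -8+39=31 <38, l++
l=2 r=15: -7+39=32 <38, l++
l=3 r=15: -6+39=33 <38, l++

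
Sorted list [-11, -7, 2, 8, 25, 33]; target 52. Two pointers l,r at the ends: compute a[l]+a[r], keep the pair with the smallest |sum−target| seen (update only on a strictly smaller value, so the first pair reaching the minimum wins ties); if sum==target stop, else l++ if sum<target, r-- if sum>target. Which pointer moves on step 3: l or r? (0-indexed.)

l

[0,5] -11+33=22 d=30 * → l++
[1,5] -7+33=26 d=26 * → l++
[2,5] 2+33=35 d=17 * → l++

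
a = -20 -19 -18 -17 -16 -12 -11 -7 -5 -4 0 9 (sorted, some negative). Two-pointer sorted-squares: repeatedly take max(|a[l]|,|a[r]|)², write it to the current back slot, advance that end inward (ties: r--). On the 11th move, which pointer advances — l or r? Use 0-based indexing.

l

[0,11] |-20|>|9| out[11]=400 → l++
[1,11] |-19|>|9| out[10]=361 → l++
[2,11] |-18|>|9| out[9]=324 → l++
[3,11] |-17|>|9| out[8]=289 → l++
[4,11] |-16|>|9| out[7]=256 → l++
[5,11] |-12|>|9| out[6]=144 → l++
[6,11] |-11|>|9| out[5]=121 → l++
[7,11] |-7|<=|9| out[4]=81 → r--
[7,10] |-7|>|0| out[3]=49 → l++
[8,10] |-5|>|0| out[2]=25 → l++
[9,10] |-4|>|0| out[1]=16 → l++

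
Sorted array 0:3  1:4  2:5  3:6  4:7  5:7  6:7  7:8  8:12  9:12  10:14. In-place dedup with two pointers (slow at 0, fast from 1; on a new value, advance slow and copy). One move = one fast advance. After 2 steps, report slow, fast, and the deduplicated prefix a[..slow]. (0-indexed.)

slow=0 fast=1: a[fast]=4≠a[slow]=3 write a[1]=4, slow++,fast++
slow=1 fast=2: a[fast]=5≠a[slow]=4 write a[2]=5, slow++,fast++

slow=2, fast=3, prefix=[3, 4, 5]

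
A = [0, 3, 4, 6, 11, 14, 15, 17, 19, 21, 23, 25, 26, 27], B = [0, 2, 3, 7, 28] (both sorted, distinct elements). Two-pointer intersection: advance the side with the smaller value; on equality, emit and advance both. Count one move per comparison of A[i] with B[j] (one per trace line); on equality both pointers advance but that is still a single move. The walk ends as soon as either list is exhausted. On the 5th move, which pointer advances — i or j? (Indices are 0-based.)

i

i=0 j=0: 0==0 emit, i++,j++
i=1 j=1: 3>2, j++
i=1 j=2: 3==3 emit, i++,j++
i=2 j=3: 4<7, i++
i=3 j=3: 6<7, i++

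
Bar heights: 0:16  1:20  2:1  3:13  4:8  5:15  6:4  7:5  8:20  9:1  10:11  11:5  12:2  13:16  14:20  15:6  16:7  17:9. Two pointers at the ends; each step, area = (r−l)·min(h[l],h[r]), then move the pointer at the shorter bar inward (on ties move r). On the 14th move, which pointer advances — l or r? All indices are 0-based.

[0,17] min(16,9)*17=153 best=153 * → r--
[0,16] min(16,7)*16=112 best=153 → r--
[0,15] min(16,6)*15=90 best=153 → r--
[0,14] min(16,20)*14=224 best=224 * → l++
[1,14] min(20,20)*13=260 best=260 * → r--
[1,13] min(20,16)*12=192 best=260 → r--
[1,12] min(20,2)*11=22 best=260 → r--
[1,11] min(20,5)*10=50 best=260 → r--
[1,10] min(20,11)*9=99 best=260 → r--
[1,9] min(20,1)*8=8 best=260 → r--
[1,8] min(20,20)*7=140 best=260 → r--
[1,7] min(20,5)*6=30 best=260 → r--
[1,6] min(20,4)*5=20 best=260 → r--
[1,5] min(20,15)*4=60 best=260 → r--

r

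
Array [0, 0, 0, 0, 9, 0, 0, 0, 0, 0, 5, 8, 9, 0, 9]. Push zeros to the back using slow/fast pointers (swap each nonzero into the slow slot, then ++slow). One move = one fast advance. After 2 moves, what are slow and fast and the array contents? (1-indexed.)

slow=1, fast=3, a=[0, 0, 0, 0, 9, 0, 0, 0, 0, 0, 5, 8, 9, 0, 9]

(s=1,f=1) a[fast]=0 → fast++
(s=1,f=2) a[fast]=0 → fast++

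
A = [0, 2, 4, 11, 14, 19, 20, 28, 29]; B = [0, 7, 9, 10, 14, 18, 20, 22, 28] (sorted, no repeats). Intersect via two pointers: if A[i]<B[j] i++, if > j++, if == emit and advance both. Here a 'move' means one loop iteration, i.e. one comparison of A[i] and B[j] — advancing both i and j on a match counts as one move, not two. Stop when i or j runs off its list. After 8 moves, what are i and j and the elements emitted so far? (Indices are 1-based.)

i=6, j=6, emitted=[0, 14]

i=1 j=1: 0==0 emit, i++,j++
i=2 j=2: 2<7, i++
i=3 j=2: 4<7, i++
i=4 j=2: 11>7, j++
i=4 j=3: 11>9, j++
i=4 j=4: 11>10, j++
i=4 j=5: 11<14, i++
i=5 j=5: 14==14 emit, i++,j++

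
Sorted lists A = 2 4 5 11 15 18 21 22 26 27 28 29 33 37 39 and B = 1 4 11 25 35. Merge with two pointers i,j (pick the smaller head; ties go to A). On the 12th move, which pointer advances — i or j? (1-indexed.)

i=1 j=1: A[i]=2>B[j]=1 take 1, j++
i=1 j=2: A[i]=2<=B[j]=4 take 2, i++
i=2 j=2: A[i]=4<=B[j]=4 take 4, i++
i=3 j=2: A[i]=5>B[j]=4 take 4, j++
i=3 j=3: A[i]=5<=B[j]=11 take 5, i++
i=4 j=3: A[i]=11<=B[j]=11 take 11, i++
i=5 j=3: A[i]=15>B[j]=11 take 11, j++
i=5 j=4: A[i]=15<=B[j]=25 take 15, i++
i=6 j=4: A[i]=18<=B[j]=25 take 18, i++
i=7 j=4: A[i]=21<=B[j]=25 take 21, i++
i=8 j=4: A[i]=22<=B[j]=25 take 22, i++
i=9 j=4: A[i]=26>B[j]=25 take 25, j++

j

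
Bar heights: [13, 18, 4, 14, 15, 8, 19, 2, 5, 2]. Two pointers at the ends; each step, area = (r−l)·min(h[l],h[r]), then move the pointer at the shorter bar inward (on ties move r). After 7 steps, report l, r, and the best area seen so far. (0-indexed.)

l=4, r=6, best area=90

[0,9] min(13,2)*9=18 best=18 * → r--
[0,8] min(13,5)*8=40 best=40 * → r--
[0,7] min(13,2)*7=14 best=40 → r--
[0,6] min(13,19)*6=78 best=78 * → l++
[1,6] min(18,19)*5=90 best=90 * → l++
[2,6] min(4,19)*4=16 best=90 → l++
[3,6] min(14,19)*3=42 best=90 → l++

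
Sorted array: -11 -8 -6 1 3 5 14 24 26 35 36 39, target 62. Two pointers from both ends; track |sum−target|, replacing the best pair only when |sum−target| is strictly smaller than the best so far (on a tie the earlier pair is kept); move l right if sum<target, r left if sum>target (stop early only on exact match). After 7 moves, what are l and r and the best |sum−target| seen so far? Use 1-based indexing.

l=1 r=12: -11+39=28 d=34 *, l++
l=2 r=12: -8+39=31 d=31 *, l++
l=3 r=12: -6+39=33 d=29 *, l++
l=4 r=12: 1+39=40 d=22 *, l++
l=5 r=12: 3+39=42 d=20 *, l++
l=6 r=12: 5+39=44 d=18 *, l++
l=7 r=12: 14+39=53 d=9 *, l++

l=8, r=12, best |Δ|=9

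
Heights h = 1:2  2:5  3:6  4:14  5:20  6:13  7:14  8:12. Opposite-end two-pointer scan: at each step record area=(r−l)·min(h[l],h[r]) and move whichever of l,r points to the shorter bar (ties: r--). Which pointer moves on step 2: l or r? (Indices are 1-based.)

l=1 r=8: min(2,12)*7=14 best=14 *, l++
l=2 r=8: min(5,12)*6=30 best=30 *, l++

l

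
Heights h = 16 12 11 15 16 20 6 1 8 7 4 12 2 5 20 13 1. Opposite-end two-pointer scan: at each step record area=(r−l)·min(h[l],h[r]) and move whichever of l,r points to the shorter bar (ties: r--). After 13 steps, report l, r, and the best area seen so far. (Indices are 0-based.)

[0,16] min(16,1)*16=16 best=16 * → r--
[0,15] min(16,13)*15=195 best=195 * → r--
[0,14] min(16,20)*14=224 best=224 * → l++
[1,14] min(12,20)*13=156 best=224 → l++
[2,14] min(11,20)*12=132 best=224 → l++
[3,14] min(15,20)*11=165 best=224 → l++
[4,14] min(16,20)*10=160 best=224 → l++
[5,14] min(20,20)*9=180 best=224 → r--
[5,13] min(20,5)*8=40 best=224 → r--
[5,12] min(20,2)*7=14 best=224 → r--
[5,11] min(20,12)*6=72 best=224 → r--
[5,10] min(20,4)*5=20 best=224 → r--
[5,9] min(20,7)*4=28 best=224 → r--

l=5, r=8, best area=224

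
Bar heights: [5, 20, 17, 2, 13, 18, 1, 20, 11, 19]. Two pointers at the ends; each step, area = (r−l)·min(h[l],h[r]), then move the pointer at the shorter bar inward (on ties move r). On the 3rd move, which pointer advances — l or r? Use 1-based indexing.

r

[1,10] min(5,19)*9=45 best=45 * → l++
[2,10] min(20,19)*8=152 best=152 * → r--
[2,9] min(20,11)*7=77 best=152 → r--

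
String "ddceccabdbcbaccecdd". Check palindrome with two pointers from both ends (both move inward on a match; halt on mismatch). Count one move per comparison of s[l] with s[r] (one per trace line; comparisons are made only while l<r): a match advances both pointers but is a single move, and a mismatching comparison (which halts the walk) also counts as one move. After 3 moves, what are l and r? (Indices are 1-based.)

l=4, r=16

[1,19] 'd'=='d' → l++,r--
[2,18] 'd'=='d' → l++,r--
[3,17] 'c'=='c' → l++,r--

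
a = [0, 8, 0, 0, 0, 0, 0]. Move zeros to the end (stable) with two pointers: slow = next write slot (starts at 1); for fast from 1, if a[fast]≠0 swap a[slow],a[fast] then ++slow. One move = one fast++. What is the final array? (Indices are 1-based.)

(s=1,f=1) a[fast]=0 → fast++
(s=1,f=2) a[fast]=8≠0 swap→a[1]=8 → slow++,fast++
(s=2,f=3) a[fast]=0 → fast++
(s=2,f=4) a[fast]=0 → fast++
(s=2,f=5) a[fast]=0 → fast++
(s=2,f=6) a[fast]=0 → fast++
(s=2,f=7) a[fast]=0 → fast++

[8, 0, 0, 0, 0, 0, 0]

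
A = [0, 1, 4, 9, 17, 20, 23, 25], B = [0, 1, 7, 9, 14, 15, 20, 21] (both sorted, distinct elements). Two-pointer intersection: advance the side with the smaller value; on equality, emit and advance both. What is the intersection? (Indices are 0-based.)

[i=0,j=0] 0==0 emit → i++,j++
[i=1,j=1] 1==1 emit → i++,j++
[i=2,j=2] 4<7 → i++
[i=3,j=2] 9>7 → j++
[i=3,j=3] 9==9 emit → i++,j++
[i=4,j=4] 17>14 → j++
[i=4,j=5] 17>15 → j++
[i=4,j=6] 17<20 → i++
[i=5,j=6] 20==20 emit → i++,j++
[i=6,j=7] 23>21 → j++

intersection = [0, 1, 9, 20]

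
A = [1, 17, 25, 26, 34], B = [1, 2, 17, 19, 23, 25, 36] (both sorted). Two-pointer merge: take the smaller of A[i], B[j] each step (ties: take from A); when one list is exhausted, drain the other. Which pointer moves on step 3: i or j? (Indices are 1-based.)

j

i=1 j=1: A[i]=1<=B[j]=1 take 1, i++
i=2 j=1: A[i]=17>B[j]=1 take 1, j++
i=2 j=2: A[i]=17>B[j]=2 take 2, j++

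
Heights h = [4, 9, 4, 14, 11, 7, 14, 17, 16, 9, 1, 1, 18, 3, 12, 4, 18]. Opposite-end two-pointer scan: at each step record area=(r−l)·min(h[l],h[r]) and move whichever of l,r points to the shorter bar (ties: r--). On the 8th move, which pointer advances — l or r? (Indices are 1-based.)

l=1 r=17: min(4,18)*16=64 best=64 *, l++
l=2 r=17: min(9,18)*15=135 best=135 *, l++
l=3 r=17: min(4,18)*14=56 best=135, l++
l=4 r=17: min(14,18)*13=182 best=182 *, l++
l=5 r=17: min(11,18)*12=132 best=182, l++
l=6 r=17: min(7,18)*11=77 best=182, l++
l=7 r=17: min(14,18)*10=140 best=182, l++
l=8 r=17: min(17,18)*9=153 best=182, l++

l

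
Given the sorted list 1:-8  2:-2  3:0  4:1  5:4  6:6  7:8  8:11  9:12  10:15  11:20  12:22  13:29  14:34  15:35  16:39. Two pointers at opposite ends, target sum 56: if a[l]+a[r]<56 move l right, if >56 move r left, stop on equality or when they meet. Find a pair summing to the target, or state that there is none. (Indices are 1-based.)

l=1 r=16: -8+39=31 <56, l++
l=2 r=16: -2+39=37 <56, l++
l=3 r=16: 0+39=39 <56, l++
l=4 r=16: 1+39=40 <56, l++
l=5 r=16: 4+39=43 <56, l++
l=6 r=16: 6+39=45 <56, l++
l=7 r=16: 8+39=47 <56, l++
l=8 r=16: 11+39=50 <56, l++
l=9 r=16: 12+39=51 <56, l++
l=10 r=16: 15+39=54 <56, l++
l=11 r=16: 20+39=59 >56, r--
l=11 r=15: 20+35=55 <56, l++
l=12 r=15: 22+35=57 >56, r--
l=12 r=14: 22+34=56, found

(22, 34)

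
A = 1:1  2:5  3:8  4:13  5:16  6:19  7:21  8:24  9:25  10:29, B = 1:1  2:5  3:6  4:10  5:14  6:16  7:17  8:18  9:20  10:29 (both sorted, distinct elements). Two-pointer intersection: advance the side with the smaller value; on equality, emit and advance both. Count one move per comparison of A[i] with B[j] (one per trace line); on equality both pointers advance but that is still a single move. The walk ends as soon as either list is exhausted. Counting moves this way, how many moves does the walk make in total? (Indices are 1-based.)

16 moves

[i=1,j=1] 1==1 emit → i++,j++
[i=2,j=2] 5==5 emit → i++,j++
[i=3,j=3] 8>6 → j++
[i=3,j=4] 8<10 → i++
[i=4,j=4] 13>10 → j++
[i=4,j=5] 13<14 → i++
[i=5,j=5] 16>14 → j++
[i=5,j=6] 16==16 emit → i++,j++
[i=6,j=7] 19>17 → j++
[i=6,j=8] 19>18 → j++
[i=6,j=9] 19<20 → i++
[i=7,j=9] 21>20 → j++
[i=7,j=10] 21<29 → i++
[i=8,j=10] 24<29 → i++
[i=9,j=10] 25<29 → i++
[i=10,j=10] 29==29 emit → i++,j++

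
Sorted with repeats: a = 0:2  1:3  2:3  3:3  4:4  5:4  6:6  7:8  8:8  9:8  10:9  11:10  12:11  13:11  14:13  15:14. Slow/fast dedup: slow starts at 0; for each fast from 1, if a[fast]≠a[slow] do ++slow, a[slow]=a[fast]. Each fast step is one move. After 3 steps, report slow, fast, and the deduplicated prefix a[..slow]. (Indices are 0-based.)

slow=0 fast=1: a[fast]=3≠a[slow]=2 write a[1]=3, slow++,fast++
slow=1 fast=2: a[fast]=3=a[slow] dup, fast++
slow=1 fast=3: a[fast]=3=a[slow] dup, fast++

slow=1, fast=4, prefix=[2, 3]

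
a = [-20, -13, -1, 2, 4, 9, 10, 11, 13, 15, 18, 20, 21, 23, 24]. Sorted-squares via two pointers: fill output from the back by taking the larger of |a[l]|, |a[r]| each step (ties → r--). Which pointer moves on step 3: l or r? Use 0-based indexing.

r

[0,14] |-20|<=|24| out[14]=576 → r--
[0,13] |-20|<=|23| out[13]=529 → r--
[0,12] |-20|<=|21| out[12]=441 → r--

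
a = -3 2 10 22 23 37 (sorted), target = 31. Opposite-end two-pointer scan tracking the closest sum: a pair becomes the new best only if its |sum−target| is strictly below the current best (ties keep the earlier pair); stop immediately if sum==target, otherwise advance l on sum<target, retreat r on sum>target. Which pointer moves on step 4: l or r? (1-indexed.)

[1,6] -3+37=34 d=3 * → r--
[1,5] -3+23=20 d=11 → l++
[2,5] 2+23=25 d=6 → l++
[3,5] 10+23=33 d=2 * → r--

r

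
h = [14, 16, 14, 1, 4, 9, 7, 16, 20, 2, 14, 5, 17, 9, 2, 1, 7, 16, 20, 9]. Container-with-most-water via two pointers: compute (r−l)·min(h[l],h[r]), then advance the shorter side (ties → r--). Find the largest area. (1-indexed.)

max area = 272

l=1 r=20: min(14,9)*19=171 best=171 *, r--
l=1 r=19: min(14,20)*18=252 best=252 *, l++
l=2 r=19: min(16,20)*17=272 best=272 *, l++
l=3 r=19: min(14,20)*16=224 best=272, l++
l=4 r=19: min(1,20)*15=15 best=272, l++
l=5 r=19: min(4,20)*14=56 best=272, l++
l=6 r=19: min(9,20)*13=117 best=272, l++
l=7 r=19: min(7,20)*12=84 best=272, l++
l=8 r=19: min(16,20)*11=176 best=272, l++
l=9 r=19: min(20,20)*10=200 best=272, r--
l=9 r=18: min(20,16)*9=144 best=272, r--
l=9 r=17: min(20,7)*8=56 best=272, r--
l=9 r=16: min(20,1)*7=7 best=272, r--
l=9 r=15: min(20,2)*6=12 best=272, r--
l=9 r=14: min(20,9)*5=45 best=272, r--
l=9 r=13: min(20,17)*4=68 best=272, r--
l=9 r=12: min(20,5)*3=15 best=272, r--
l=9 r=11: min(20,14)*2=28 best=272, r--
l=9 r=10: min(20,2)*1=2 best=272, r--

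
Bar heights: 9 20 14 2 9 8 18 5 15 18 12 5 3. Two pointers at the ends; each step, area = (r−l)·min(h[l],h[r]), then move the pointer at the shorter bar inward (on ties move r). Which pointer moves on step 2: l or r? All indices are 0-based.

[0,12] min(9,3)*12=36 best=36 * → r--
[0,11] min(9,5)*11=55 best=55 * → r--

r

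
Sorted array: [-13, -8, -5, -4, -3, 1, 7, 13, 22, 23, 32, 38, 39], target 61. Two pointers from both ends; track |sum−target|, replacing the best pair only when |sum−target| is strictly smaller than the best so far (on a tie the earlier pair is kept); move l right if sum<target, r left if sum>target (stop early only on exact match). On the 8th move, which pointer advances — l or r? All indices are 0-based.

l

l=0 r=12: -13+39=26 d=35 *, l++
l=1 r=12: -8+39=31 d=30 *, l++
l=2 r=12: -5+39=34 d=27 *, l++
l=3 r=12: -4+39=35 d=26 *, l++
l=4 r=12: -3+39=36 d=25 *, l++
l=5 r=12: 1+39=40 d=21 *, l++
l=6 r=12: 7+39=46 d=15 *, l++
l=7 r=12: 13+39=52 d=9 *, l++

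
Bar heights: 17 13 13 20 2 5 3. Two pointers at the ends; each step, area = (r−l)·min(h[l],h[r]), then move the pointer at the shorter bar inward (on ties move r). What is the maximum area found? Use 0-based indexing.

max area = 51

[0,6] min(17,3)*6=18 best=18 * → r--
[0,5] min(17,5)*5=25 best=25 * → r--
[0,4] min(17,2)*4=8 best=25 → r--
[0,3] min(17,20)*3=51 best=51 * → l++
[1,3] min(13,20)*2=26 best=51 → l++
[2,3] min(13,20)*1=13 best=51 → l++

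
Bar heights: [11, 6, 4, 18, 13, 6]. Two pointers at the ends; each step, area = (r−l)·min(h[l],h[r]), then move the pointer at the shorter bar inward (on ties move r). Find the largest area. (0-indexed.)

max area = 44

[0,5] min(11,6)*5=30 best=30 * → r--
[0,4] min(11,13)*4=44 best=44 * → l++
[1,4] min(6,13)*3=18 best=44 → l++
[2,4] min(4,13)*2=8 best=44 → l++
[3,4] min(18,13)*1=13 best=44 → r--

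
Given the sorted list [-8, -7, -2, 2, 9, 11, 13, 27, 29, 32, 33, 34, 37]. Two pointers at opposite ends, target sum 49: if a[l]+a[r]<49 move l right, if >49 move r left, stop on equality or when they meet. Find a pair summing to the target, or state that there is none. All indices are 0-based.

no pair

[0,12] -8+37=29 <49 → l++
[1,12] -7+37=30 <49 → l++
[2,12] -2+37=35 <49 → l++
[3,12] 2+37=39 <49 → l++
[4,12] 9+37=46 <49 → l++
[5,12] 11+37=48 <49 → l++
[6,12] 13+37=50 >49 → r--
[6,11] 13+34=47 <49 → l++
[7,11] 27+34=61 >49 → r--
[7,10] 27+33=60 >49 → r--
[7,9] 27+32=59 >49 → r--
[7,8] 27+29=56 >49 → r--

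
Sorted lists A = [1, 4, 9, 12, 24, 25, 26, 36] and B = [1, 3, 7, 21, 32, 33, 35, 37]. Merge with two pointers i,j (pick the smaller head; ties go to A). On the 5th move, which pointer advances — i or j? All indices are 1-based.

[i=1,j=1] A[i]=1<=B[j]=1 take 1 → i++
[i=2,j=1] A[i]=4>B[j]=1 take 1 → j++
[i=2,j=2] A[i]=4>B[j]=3 take 3 → j++
[i=2,j=3] A[i]=4<=B[j]=7 take 4 → i++
[i=3,j=3] A[i]=9>B[j]=7 take 7 → j++

j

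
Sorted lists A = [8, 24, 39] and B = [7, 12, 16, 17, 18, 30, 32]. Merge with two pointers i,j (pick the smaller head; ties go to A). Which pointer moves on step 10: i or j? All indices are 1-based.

[i=1,j=1] A[i]=8>B[j]=7 take 7 → j++
[i=1,j=2] A[i]=8<=B[j]=12 take 8 → i++
[i=2,j=2] A[i]=24>B[j]=12 take 12 → j++
[i=2,j=3] A[i]=24>B[j]=16 take 16 → j++
[i=2,j=4] A[i]=24>B[j]=17 take 17 → j++
[i=2,j=5] A[i]=24>B[j]=18 take 18 → j++
[i=2,j=6] A[i]=24<=B[j]=30 take 24 → i++
[i=3,j=6] A[i]=39>B[j]=30 take 30 → j++
[i=3,j=7] A[i]=39>B[j]=32 take 32 → j++
[i=3,j=8] B done, take A[i]=39 → i++

i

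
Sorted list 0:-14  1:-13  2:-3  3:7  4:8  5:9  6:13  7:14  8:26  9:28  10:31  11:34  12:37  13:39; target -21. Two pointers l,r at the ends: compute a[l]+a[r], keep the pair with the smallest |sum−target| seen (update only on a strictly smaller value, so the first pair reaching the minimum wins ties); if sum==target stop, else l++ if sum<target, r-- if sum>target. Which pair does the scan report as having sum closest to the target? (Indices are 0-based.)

pair (-14, -3) with sum -17 (|Δ|=4)

[0,13] -14+39=25 d=46 * → r--
[0,12] -14+37=23 d=44 * → r--
[0,11] -14+34=20 d=41 * → r--
[0,10] -14+31=17 d=38 * → r--
[0,9] -14+28=14 d=35 * → r--
[0,8] -14+26=12 d=33 * → r--
[0,7] -14+14=0 d=21 * → r--
[0,6] -14+13=-1 d=20 * → r--
[0,5] -14+9=-5 d=16 * → r--
[0,4] -14+8=-6 d=15 * → r--
[0,3] -14+7=-7 d=14 * → r--
[0,2] -14+-3=-17 d=4 * → r--
[0,1] -14+-13=-27 d=6 → l++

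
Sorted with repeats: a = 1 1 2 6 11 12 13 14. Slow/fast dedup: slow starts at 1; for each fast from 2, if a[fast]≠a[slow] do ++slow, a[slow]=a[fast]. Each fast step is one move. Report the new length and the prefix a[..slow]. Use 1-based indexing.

length 7; prefix = [1, 2, 6, 11, 12, 13, 14]

(s=1,f=2) a[fast]=1=a[slow] dup → fast++
(s=1,f=3) a[fast]=2≠a[slow]=1 write a[2]=2 → slow++,fast++
(s=2,f=4) a[fast]=6≠a[slow]=2 write a[3]=6 → slow++,fast++
(s=3,f=5) a[fast]=11≠a[slow]=6 write a[4]=11 → slow++,fast++
(s=4,f=6) a[fast]=12≠a[slow]=11 write a[5]=12 → slow++,fast++
(s=5,f=7) a[fast]=13≠a[slow]=12 write a[6]=13 → slow++,fast++
(s=6,f=8) a[fast]=14≠a[slow]=13 write a[7]=14 → slow++,fast++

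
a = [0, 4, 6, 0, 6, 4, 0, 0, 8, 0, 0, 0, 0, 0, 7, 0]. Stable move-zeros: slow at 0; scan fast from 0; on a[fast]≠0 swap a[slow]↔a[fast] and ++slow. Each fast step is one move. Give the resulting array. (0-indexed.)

slow=0 fast=0: a[fast]=0, fast++
slow=0 fast=1: a[fast]=4≠0 swap→a[0]=4, slow++,fast++
slow=1 fast=2: a[fast]=6≠0 swap→a[1]=6, slow++,fast++
slow=2 fast=3: a[fast]=0, fast++
slow=2 fast=4: a[fast]=6≠0 swap→a[2]=6, slow++,fast++
slow=3 fast=5: a[fast]=4≠0 swap→a[3]=4, slow++,fast++
slow=4 fast=6: a[fast]=0, fast++
slow=4 fast=7: a[fast]=0, fast++
slow=4 fast=8: a[fast]=8≠0 swap→a[4]=8, slow++,fast++
slow=5 fast=9: a[fast]=0, fast++
slow=5 fast=10: a[fast]=0, fast++
slow=5 fast=11: a[fast]=0, fast++
slow=5 fast=12: a[fast]=0, fast++
slow=5 fast=13: a[fast]=0, fast++
slow=5 fast=14: a[fast]=7≠0 swap→a[5]=7, slow++,fast++
slow=6 fast=15: a[fast]=0, fast++

[4, 6, 6, 4, 8, 7, 0, 0, 0, 0, 0, 0, 0, 0, 0, 0]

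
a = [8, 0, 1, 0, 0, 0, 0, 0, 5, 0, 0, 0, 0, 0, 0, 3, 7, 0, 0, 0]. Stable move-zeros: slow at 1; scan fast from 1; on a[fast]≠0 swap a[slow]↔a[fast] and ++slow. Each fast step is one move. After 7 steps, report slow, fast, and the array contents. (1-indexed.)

slow=1 fast=1: a[fast]=8≠0 swap→a[1]=8, slow++,fast++
slow=2 fast=2: a[fast]=0, fast++
slow=2 fast=3: a[fast]=1≠0 swap→a[2]=1, slow++,fast++
slow=3 fast=4: a[fast]=0, fast++
slow=3 fast=5: a[fast]=0, fast++
slow=3 fast=6: a[fast]=0, fast++
slow=3 fast=7: a[fast]=0, fast++

slow=3, fast=8, a=[8, 1, 0, 0, 0, 0, 0, 0, 5, 0, 0, 0, 0, 0, 0, 3, 7, 0, 0, 0]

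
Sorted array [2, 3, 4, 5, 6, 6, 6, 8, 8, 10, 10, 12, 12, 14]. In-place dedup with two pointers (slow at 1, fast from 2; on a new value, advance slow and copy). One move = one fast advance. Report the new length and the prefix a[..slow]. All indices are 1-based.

slow=1 fast=2: a[fast]=3≠a[slow]=2 write a[2]=3, slow++,fast++
slow=2 fast=3: a[fast]=4≠a[slow]=3 write a[3]=4, slow++,fast++
slow=3 fast=4: a[fast]=5≠a[slow]=4 write a[4]=5, slow++,fast++
slow=4 fast=5: a[fast]=6≠a[slow]=5 write a[5]=6, slow++,fast++
slow=5 fast=6: a[fast]=6=a[slow] dup, fast++
slow=5 fast=7: a[fast]=6=a[slow] dup, fast++
slow=5 fast=8: a[fast]=8≠a[slow]=6 write a[6]=8, slow++,fast++
slow=6 fast=9: a[fast]=8=a[slow] dup, fast++
slow=6 fast=10: a[fast]=10≠a[slow]=8 write a[7]=10, slow++,fast++
slow=7 fast=11: a[fast]=10=a[slow] dup, fast++
slow=7 fast=12: a[fast]=12≠a[slow]=10 write a[8]=12, slow++,fast++
slow=8 fast=13: a[fast]=12=a[slow] dup, fast++
slow=8 fast=14: a[fast]=14≠a[slow]=12 write a[9]=14, slow++,fast++

length 9; prefix = [2, 3, 4, 5, 6, 8, 10, 12, 14]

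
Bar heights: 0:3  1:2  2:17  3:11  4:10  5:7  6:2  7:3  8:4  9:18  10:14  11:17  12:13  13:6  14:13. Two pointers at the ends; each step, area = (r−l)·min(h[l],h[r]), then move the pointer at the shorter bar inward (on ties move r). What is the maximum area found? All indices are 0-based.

l=0 r=14: min(3,13)*14=42 best=42 *, l++
l=1 r=14: min(2,13)*13=26 best=42, l++
l=2 r=14: min(17,13)*12=156 best=156 *, r--
l=2 r=13: min(17,6)*11=66 best=156, r--
l=2 r=12: min(17,13)*10=130 best=156, r--
l=2 r=11: min(17,17)*9=153 best=156, r--
l=2 r=10: min(17,14)*8=112 best=156, r--
l=2 r=9: min(17,18)*7=119 best=156, l++
l=3 r=9: min(11,18)*6=66 best=156, l++
l=4 r=9: min(10,18)*5=50 best=156, l++
l=5 r=9: min(7,18)*4=28 best=156, l++
l=6 r=9: min(2,18)*3=6 best=156, l++
l=7 r=9: min(3,18)*2=6 best=156, l++
l=8 r=9: min(4,18)*1=4 best=156, l++

max area = 156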